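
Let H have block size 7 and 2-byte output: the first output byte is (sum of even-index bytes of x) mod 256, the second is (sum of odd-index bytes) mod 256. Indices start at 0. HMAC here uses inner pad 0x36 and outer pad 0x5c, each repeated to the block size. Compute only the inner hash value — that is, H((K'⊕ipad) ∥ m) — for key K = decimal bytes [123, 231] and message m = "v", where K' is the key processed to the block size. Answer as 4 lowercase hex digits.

Key decimal bytes [123, 231] = 7b e7 is 2 bytes ≤ B = 7; zero-pad to 7 bytes: K' = 7b e7 00 00 00 00 00.
K' ⊕ ipad = 4d d1 36 36 36 36 36.
Inner input = 4d d1 36 36 36 36 36 ∥ 76.
Inner hash: even-index sum = 239 mod 256 = 239; odd-index sum = 435 mod 256 = 179 → ef b3.

efb3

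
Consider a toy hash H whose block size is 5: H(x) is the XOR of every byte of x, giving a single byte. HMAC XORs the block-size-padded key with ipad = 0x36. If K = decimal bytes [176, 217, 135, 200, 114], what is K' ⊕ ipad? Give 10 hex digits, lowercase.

Key decimal bytes [176, 217, 135, 200, 114] = b0 d9 87 c8 72 is exactly B = 5 bytes: K' = b0 d9 87 c8 72.
XOR each byte with 0x36: b0⊕36=86, d9⊕36=ef, 87⊕36=b1, c8⊕36=fe, 72⊕36=44.

86efb1fe44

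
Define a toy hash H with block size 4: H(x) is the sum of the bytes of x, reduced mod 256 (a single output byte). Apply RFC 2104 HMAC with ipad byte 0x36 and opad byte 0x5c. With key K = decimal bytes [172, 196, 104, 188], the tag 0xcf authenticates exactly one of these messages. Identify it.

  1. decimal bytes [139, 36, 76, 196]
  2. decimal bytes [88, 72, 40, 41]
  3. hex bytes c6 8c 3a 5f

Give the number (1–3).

1

Key decimal bytes [172, 196, 104, 188] = ac c4 68 bc is exactly B = 4 bytes: K' = ac c4 68 bc.
K' ⊕ ipad = 9a f2 5e 8a; K' ⊕ opad = f0 98 34 e0.
m1: inner = H(9a f2 5e 8a 8b 24 4c c4) = 33; tag = H(f0 98 34 e0 33) = cf ← matches
m2: inner = H(9a f2 5e 8a 58 48 28 29) = 65; tag = H(f0 98 34 e0 65) = 01
m3: inner = H(9a f2 5e 8a c6 8c 3a 5f) = 5f; tag = H(f0 98 34 e0 5f) = fb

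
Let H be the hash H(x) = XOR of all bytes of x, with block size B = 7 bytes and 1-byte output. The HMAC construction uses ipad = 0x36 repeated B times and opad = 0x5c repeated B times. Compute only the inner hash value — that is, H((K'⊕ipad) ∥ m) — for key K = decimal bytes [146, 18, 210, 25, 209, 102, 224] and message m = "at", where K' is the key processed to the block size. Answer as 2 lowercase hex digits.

Key decimal bytes [146, 18, 210, 25, 209, 102, 224] = 92 12 d2 19 d1 66 e0 is exactly B = 7 bytes: K' = 92 12 d2 19 d1 66 e0.
K' ⊕ ipad = a4 24 e4 2f e7 50 d6.
Inner input = a4 24 e4 2f e7 50 d6 ∥ 61 74.
Inner hash: XOR a4⊕24⊕e4⊕2f⊕e7⊕50⊕d6⊕61⊕74 = 3f.

3f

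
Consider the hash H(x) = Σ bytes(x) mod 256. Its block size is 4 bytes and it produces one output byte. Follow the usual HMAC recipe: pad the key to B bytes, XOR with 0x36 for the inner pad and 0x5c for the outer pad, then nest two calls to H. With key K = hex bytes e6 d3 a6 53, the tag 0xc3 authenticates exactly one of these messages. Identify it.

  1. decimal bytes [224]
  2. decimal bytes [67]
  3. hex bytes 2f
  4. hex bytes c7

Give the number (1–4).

4

Key hex bytes e6 d3 a6 53 is exactly B = 4 bytes: K' = e6 d3 a6 53.
K' ⊕ ipad = d0 e5 90 65; K' ⊕ opad = ba 8f fa 0f.
m1: inner = H(d0 e5 90 65 e0) = 8a; tag = H(ba 8f fa 0f 8a) = dc
m2: inner = H(d0 e5 90 65 43) = ed; tag = H(ba 8f fa 0f ed) = 3f
m3: inner = H(d0 e5 90 65 2f) = d9; tag = H(ba 8f fa 0f d9) = 2b
m4: inner = H(d0 e5 90 65 c7) = 71; tag = H(ba 8f fa 0f 71) = c3 ← matches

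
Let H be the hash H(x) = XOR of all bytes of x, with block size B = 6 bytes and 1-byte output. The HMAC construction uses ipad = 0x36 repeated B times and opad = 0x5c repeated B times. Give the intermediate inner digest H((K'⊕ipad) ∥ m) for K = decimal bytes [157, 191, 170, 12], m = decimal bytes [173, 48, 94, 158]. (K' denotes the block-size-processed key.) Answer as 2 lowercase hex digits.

Key decimal bytes [157, 191, 170, 12] = 9d bf aa 0c is 4 bytes ≤ B = 6; zero-pad to 6 bytes: K' = 9d bf aa 0c 00 00.
K' ⊕ ipad = ab 89 9c 3a 36 36.
Inner input = ab 89 9c 3a 36 36 ∥ ad 30 5e 9e.
Inner hash: XOR ab⊕89⊕9c⊕3a⊕36⊕36⊕ad⊕30⊕5e⊕9e = d9.

d9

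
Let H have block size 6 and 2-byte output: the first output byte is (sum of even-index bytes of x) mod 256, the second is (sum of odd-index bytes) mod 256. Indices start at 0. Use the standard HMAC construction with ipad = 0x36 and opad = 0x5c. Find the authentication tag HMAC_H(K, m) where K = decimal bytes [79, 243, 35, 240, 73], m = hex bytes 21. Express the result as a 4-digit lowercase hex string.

Key decimal bytes [79, 243, 35, 240, 73] = 4f f3 23 f0 49 is 5 bytes ≤ B = 6; zero-pad to 6 bytes: K' = 4f f3 23 f0 49 00.
K' ⊕ ipad = 79 c5 15 c6 7f 36.  K' ⊕ opad = 13 af 7f ac 15 5c.
Inner input = (K'⊕ipad) ∥ m = 79 c5 15 c6 7f 36 ∥ 21.
Inner hash: even-index sum = 302 mod 256 = 46; odd-index sum = 449 mod 256 = 193 → 2e c1.
Outer input = (K'⊕opad) ∥ inner = 13 af 7f ac 15 5c ∥ 2e c1.
Outer hash (tag): even-index sum = 213 mod 256 = 213; odd-index sum = 632 mod 256 = 120 → d5 78.

d578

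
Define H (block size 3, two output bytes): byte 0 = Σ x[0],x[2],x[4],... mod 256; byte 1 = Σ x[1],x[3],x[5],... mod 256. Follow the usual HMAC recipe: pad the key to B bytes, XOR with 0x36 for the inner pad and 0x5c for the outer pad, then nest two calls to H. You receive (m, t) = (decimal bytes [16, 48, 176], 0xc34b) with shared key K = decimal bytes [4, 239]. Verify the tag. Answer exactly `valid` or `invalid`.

Key decimal bytes [4, 239] = 04 ef is 2 bytes ≤ B = 3; zero-pad to 3 bytes: K' = 04 ef 00.
K' ⊕ ipad = 32 d9 36; K' ⊕ opad = 58 b3 5c.
Inner hash: even-index sum = 152 mod 256 = 152; odd-index sum = 409 mod 256 = 153 → 98 99.
Outer hash (recomputed tag): even-index sum = 333 mod 256 = 77; odd-index sum = 331 mod 256 = 75 → 4d 4b.
Recomputed tag = 4d4b; claimed = c34b → mismatch.

invalid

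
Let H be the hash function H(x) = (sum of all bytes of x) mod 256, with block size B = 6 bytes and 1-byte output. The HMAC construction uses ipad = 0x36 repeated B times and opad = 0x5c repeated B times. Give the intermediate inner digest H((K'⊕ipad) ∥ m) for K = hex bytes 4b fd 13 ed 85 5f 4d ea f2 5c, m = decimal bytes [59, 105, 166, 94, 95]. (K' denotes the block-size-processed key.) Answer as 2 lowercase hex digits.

9c

Key hex bytes 4b fd 13 ed 85 5f 4d ea f2 5c is 10 bytes > B = 6, so hash it first: H(key) = b1, then zero-pad to 6 bytes: K' = b1 00 00 00 00 00.
K' ⊕ ipad = 87 36 36 36 36 36.
Inner input = 87 36 36 36 36 36 ∥ 3b 69 a6 5e 5f.
Inner hash: sum = 135+54+54+54+54+54+59+105+166+94+95 = 924; mod 256 = 156 → 9c.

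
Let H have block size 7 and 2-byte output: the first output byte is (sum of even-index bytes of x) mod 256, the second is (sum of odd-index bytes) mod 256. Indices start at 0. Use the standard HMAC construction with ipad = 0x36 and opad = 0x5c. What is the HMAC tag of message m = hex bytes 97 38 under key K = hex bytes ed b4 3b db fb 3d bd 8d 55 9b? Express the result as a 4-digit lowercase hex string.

Key hex bytes ed b4 3b db fb 3d bd 8d 55 9b is 10 bytes > B = 7, so hash it first: H(key) = 35 f4, then zero-pad to 7 bytes: K' = 35 f4 00 00 00 00 00.
K' ⊕ ipad = 03 c2 36 36 36 36 36.  K' ⊕ opad = 69 a8 5c 5c 5c 5c 5c.
Inner input = (K'⊕ipad) ∥ m = 03 c2 36 36 36 36 36 ∥ 97 38.
Inner hash: even-index sum = 221 mod 256 = 221; odd-index sum = 453 mod 256 = 197 → dd c5.
Outer input = (K'⊕opad) ∥ inner = 69 a8 5c 5c 5c 5c 5c ∥ dd c5.
Outer hash (tag): even-index sum = 578 mod 256 = 66; odd-index sum = 573 mod 256 = 61 → 42 3d.

423d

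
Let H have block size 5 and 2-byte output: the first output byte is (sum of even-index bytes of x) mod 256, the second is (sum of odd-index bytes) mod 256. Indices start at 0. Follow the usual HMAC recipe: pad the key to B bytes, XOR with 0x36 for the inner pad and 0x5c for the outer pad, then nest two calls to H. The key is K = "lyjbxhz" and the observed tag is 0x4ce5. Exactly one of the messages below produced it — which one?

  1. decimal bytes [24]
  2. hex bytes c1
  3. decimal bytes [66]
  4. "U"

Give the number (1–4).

4

Key "lyjbxhz" = 6c 79 6a 62 78 68 7a is 7 bytes > B = 5, so hash it first: H(key) = c8 43, then zero-pad to 5 bytes: K' = c8 43 00 00 00.
K' ⊕ ipad = fe 75 36 36 36; K' ⊕ opad = 94 1f 5c 5c 5c.
m1: inner = H(fe 75 36 36 36 18) = 6a c3; tag = H(94 1f 5c 5c 5c 6a c3) = 0fe5
m2: inner = H(fe 75 36 36 36 c1) = 6a 6c; tag = H(94 1f 5c 5c 5c 6a 6c) = b8e5
m3: inner = H(fe 75 36 36 36 42) = 6a ed; tag = H(94 1f 5c 5c 5c 6a ed) = 39e5
m4: inner = H(fe 75 36 36 36 55) = 6a 00; tag = H(94 1f 5c 5c 5c 6a 00) = 4ce5 ← matches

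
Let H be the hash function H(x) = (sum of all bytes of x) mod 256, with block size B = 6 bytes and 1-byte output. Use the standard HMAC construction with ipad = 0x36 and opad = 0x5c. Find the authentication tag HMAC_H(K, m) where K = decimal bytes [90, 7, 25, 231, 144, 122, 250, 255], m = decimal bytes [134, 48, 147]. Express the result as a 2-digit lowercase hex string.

Key decimal bytes [90, 7, 25, 231, 144, 122, 250, 255] = 5a 07 19 e7 90 7a fa ff is 8 bytes > B = 6, so hash it first: H(key) = 64, then zero-pad to 6 bytes: K' = 64 00 00 00 00 00.
K' ⊕ ipad = 52 36 36 36 36 36.  K' ⊕ opad = 38 5c 5c 5c 5c 5c.
Inner input = (K'⊕ipad) ∥ m = 52 36 36 36 36 36 ∥ 86 30 93.
Inner hash: sum = 82+54+54+54+54+54+134+48+147 = 681; mod 256 = 169 → a9.
Outer input = (K'⊕opad) ∥ inner = 38 5c 5c 5c 5c 5c ∥ a9.
Outer hash (tag): sum = 56+92+92+92+92+92+169 = 685; mod 256 = 173 → ad.

ad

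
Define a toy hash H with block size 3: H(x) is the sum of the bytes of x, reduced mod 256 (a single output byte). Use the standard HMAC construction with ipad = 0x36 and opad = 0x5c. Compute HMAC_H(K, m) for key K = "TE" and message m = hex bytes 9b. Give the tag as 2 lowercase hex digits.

Key "TE" = 54 45 is 2 bytes ≤ B = 3; zero-pad to 3 bytes: K' = 54 45 00.
K' ⊕ ipad = 62 73 36.  K' ⊕ opad = 08 19 5c.
Inner input = (K'⊕ipad) ∥ m = 62 73 36 ∥ 9b.
Inner hash: sum = 98+115+54+155 = 422; mod 256 = 166 → a6.
Outer input = (K'⊕opad) ∥ inner = 08 19 5c ∥ a6.
Outer hash (tag): sum = 8+25+92+166 = 291; mod 256 = 35 → 23.

23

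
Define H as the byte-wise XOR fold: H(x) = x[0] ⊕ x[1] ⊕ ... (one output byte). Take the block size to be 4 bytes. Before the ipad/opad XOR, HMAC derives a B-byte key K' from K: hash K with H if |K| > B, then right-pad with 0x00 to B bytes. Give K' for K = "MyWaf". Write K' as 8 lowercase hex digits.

|K| = 5 > B = 4, so first hash the key.
H(K): XOR 4d⊕79⊕57⊕61⊕66 = 64.
Zero-pad H(K) = 64 to 4 bytes: K' = 64 00 00 00.

64000000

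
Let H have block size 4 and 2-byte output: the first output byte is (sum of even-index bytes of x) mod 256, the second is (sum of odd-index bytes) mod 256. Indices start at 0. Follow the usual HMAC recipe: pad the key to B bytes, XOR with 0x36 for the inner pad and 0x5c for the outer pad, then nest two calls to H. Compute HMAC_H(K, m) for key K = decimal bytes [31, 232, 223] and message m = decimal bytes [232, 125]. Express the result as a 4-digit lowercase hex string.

Key decimal bytes [31, 232, 223] = 1f e8 df is 3 bytes ≤ B = 4; zero-pad to 4 bytes: K' = 1f e8 df 00.
K' ⊕ ipad = 29 de e9 36.  K' ⊕ opad = 43 b4 83 5c.
Inner input = (K'⊕ipad) ∥ m = 29 de e9 36 ∥ e8 7d.
Inner hash: even-index sum = 506 mod 256 = 250; odd-index sum = 401 mod 256 = 145 → fa 91.
Outer input = (K'⊕opad) ∥ inner = 43 b4 83 5c ∥ fa 91.
Outer hash (tag): even-index sum = 448 mod 256 = 192; odd-index sum = 417 mod 256 = 161 → c0 a1.

c0a1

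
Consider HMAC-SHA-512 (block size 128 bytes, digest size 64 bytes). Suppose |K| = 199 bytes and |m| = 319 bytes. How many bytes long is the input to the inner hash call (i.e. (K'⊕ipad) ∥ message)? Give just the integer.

447

Key is 199 > 128 bytes, so it is hashed to 64 bytes then zero-padded to 128: |K'| = 128.
Inner input = (K'⊕ipad) ∥ m → 128 + 319 = 447 bytes.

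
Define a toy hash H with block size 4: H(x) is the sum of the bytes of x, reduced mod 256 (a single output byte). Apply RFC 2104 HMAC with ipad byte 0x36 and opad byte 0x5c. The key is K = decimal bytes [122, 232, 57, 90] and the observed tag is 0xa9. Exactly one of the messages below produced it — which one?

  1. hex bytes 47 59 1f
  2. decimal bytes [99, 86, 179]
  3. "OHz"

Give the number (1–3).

1

Key decimal bytes [122, 232, 57, 90] = 7a e8 39 5a is exactly B = 4 bytes: K' = 7a e8 39 5a.
K' ⊕ ipad = 4c de 0f 6c; K' ⊕ opad = 26 b4 65 06.
m1: inner = H(4c de 0f 6c 47 59 1f) = 64; tag = H(26 b4 65 06 64) = a9 ← matches
m2: inner = H(4c de 0f 6c 63 56 b3) = 11; tag = H(26 b4 65 06 11) = 56
m3: inner = H(4c de 0f 6c 4f 48 7a) = b6; tag = H(26 b4 65 06 b6) = fb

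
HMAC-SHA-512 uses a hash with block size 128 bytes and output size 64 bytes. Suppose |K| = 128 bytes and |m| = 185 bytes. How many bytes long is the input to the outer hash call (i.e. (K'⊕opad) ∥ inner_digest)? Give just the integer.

Key is 128 ≤ 128 bytes, zero-padded: |K'| = 128.
Outer input = (K'⊕opad) ∥ H(inner) → 128 + 64 = 192 bytes.

192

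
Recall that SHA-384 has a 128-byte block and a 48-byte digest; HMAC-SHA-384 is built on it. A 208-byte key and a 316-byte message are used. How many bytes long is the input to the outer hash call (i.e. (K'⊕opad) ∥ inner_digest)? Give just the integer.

Key is 208 > 128 bytes, so it is hashed to 48 bytes then zero-padded to 128: |K'| = 128.
Outer input = (K'⊕opad) ∥ H(inner) → 128 + 48 = 176 bytes.

176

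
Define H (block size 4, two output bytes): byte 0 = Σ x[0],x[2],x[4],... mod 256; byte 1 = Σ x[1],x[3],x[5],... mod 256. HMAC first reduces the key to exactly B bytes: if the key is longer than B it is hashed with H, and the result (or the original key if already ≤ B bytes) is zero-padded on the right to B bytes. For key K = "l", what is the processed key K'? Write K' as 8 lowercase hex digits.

Key "l" = 6c is 1 byte ≤ B = 4; zero-pad to 4 bytes: K' = 6c 00 00 00.

6c000000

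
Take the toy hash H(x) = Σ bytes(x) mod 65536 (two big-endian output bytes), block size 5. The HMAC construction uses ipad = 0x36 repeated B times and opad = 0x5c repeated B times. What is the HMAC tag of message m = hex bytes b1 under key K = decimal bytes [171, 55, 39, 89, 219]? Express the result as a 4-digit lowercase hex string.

0327

Key decimal bytes [171, 55, 39, 89, 219] = ab 37 27 59 db is exactly B = 5 bytes: K' = ab 37 27 59 db.
K' ⊕ ipad = 9d 01 11 6f ed.  K' ⊕ opad = f7 6b 7b 05 87.
Inner input = (K'⊕ipad) ∥ m = 9d 01 11 6f ed ∥ b1.
Inner hash: sum = 157+1+17+111+237+177 = 700 → 02 bc.
Outer input = (K'⊕opad) ∥ inner = f7 6b 7b 05 87 ∥ 02 bc.
Outer hash (tag): sum = 247+107+123+5+135+2+188 = 807 → 03 27.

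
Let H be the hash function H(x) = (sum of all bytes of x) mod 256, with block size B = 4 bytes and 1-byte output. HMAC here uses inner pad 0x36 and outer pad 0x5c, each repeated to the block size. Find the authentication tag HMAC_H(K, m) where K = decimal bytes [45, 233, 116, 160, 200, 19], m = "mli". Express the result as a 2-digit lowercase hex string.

84

Key decimal bytes [45, 233, 116, 160, 200, 19] = 2d e9 74 a0 c8 13 is 6 bytes > B = 4, so hash it first: H(key) = 05, then zero-pad to 4 bytes: K' = 05 00 00 00.
K' ⊕ ipad = 33 36 36 36.  K' ⊕ opad = 59 5c 5c 5c.
Inner input = (K'⊕ipad) ∥ m = 33 36 36 36 ∥ 6d 6c 69.
Inner hash: sum = 51+54+54+54+109+108+105 = 535; mod 256 = 23 → 17.
Outer input = (K'⊕opad) ∥ inner = 59 5c 5c 5c ∥ 17.
Outer hash (tag): sum = 89+92+92+92+23 = 388; mod 256 = 132 → 84.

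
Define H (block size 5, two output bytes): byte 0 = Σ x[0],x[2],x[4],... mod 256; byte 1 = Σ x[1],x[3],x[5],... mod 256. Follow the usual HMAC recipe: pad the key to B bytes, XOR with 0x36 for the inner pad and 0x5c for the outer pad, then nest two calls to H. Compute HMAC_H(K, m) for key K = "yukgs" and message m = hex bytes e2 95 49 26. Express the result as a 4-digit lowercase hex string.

Key "yukgs" = 79 75 6b 67 73 is exactly B = 5 bytes: K' = 79 75 6b 67 73.
K' ⊕ ipad = 4f 43 5d 51 45.  K' ⊕ opad = 25 29 37 3b 2f.
Inner input = (K'⊕ipad) ∥ m = 4f 43 5d 51 45 ∥ e2 95 49 26.
Inner hash: even-index sum = 428 mod 256 = 172; odd-index sum = 447 mod 256 = 191 → ac bf.
Outer input = (K'⊕opad) ∥ inner = 25 29 37 3b 2f ∥ ac bf.
Outer hash (tag): even-index sum = 330 mod 256 = 74; odd-index sum = 272 mod 256 = 16 → 4a 10.

4a10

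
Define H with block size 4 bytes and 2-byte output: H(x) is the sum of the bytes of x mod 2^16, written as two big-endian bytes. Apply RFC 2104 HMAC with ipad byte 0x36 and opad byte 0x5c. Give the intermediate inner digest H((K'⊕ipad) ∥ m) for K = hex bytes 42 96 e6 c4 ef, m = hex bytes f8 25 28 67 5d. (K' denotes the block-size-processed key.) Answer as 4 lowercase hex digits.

02f1

Key hex bytes 42 96 e6 c4 ef is 5 bytes > B = 4, so hash it first: H(key) = 03 71, then zero-pad to 4 bytes: K' = 03 71 00 00.
K' ⊕ ipad = 35 47 36 36.
Inner input = 35 47 36 36 ∥ f8 25 28 67 5d.
Inner hash: sum = 53+71+54+54+248+37+40+103+93 = 753 → 02 f1.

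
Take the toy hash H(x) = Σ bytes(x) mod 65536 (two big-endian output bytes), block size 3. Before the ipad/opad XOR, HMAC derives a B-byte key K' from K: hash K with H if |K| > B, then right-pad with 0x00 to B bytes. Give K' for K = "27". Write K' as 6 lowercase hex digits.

Key "27" = 32 37 is 2 bytes ≤ B = 3; zero-pad to 3 bytes: K' = 32 37 00.

323700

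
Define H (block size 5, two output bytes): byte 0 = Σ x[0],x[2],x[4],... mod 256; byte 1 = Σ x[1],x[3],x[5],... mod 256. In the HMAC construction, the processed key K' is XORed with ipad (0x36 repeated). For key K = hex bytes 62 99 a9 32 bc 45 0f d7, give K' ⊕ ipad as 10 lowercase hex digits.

e0d1363636

Key hex bytes 62 99 a9 32 bc 45 0f d7 is 8 bytes > B = 5, so hash it first: H(key) = d6 e7, then zero-pad to 5 bytes: K' = d6 e7 00 00 00.
XOR each byte with 0x36: d6⊕36=e0, e7⊕36=d1, 00⊕36=36, 00⊕36=36, 00⊕36=36.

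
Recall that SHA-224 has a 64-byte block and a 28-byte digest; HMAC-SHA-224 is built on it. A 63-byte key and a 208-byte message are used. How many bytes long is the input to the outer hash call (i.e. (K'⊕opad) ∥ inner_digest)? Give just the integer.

Key is 63 ≤ 64 bytes, zero-padded: |K'| = 64.
Outer input = (K'⊕opad) ∥ H(inner) → 64 + 28 = 92 bytes.

92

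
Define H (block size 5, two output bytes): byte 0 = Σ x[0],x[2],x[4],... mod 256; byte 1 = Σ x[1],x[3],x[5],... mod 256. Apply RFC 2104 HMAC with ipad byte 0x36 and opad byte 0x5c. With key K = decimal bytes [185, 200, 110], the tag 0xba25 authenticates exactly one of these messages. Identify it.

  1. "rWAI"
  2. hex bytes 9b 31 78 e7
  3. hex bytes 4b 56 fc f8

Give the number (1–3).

Key decimal bytes [185, 200, 110] = b9 c8 6e is 3 bytes ≤ B = 5; zero-pad to 5 bytes: K' = b9 c8 6e 00 00.
K' ⊕ ipad = 8f fe 58 36 36; K' ⊕ opad = e5 94 32 5c 5c.
m1: inner = H(8f fe 58 36 36 72 57 41 49) = bd e7; tag = H(e5 94 32 5c 5c bd e7) = 5aad
m2: inner = H(8f fe 58 36 36 9b 31 78 e7) = 35 47; tag = H(e5 94 32 5c 5c 35 47) = ba25 ← matches
m3: inner = H(8f fe 58 36 36 4b 56 fc f8) = 6b 7b; tag = H(e5 94 32 5c 5c 6b 7b) = ee5b

2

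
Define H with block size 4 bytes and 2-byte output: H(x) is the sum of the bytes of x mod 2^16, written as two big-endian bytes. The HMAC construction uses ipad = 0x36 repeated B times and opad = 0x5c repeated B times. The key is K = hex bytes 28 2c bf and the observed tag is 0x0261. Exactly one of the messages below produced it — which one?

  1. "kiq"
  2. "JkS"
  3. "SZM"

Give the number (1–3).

1

Key hex bytes 28 2c bf is 3 bytes ≤ B = 4; zero-pad to 4 bytes: K' = 28 2c bf 00.
K' ⊕ ipad = 1e 1a 89 36; K' ⊕ opad = 74 70 e3 5c.
m1: inner = H(1e 1a 89 36 6b 69 71) = 02 3c; tag = H(74 70 e3 5c 02 3c) = 0261 ← matches
m2: inner = H(1e 1a 89 36 4a 6b 53) = 01 ff; tag = H(74 70 e3 5c 01 ff) = 0323
m3: inner = H(1e 1a 89 36 53 5a 4d) = 01 f1; tag = H(74 70 e3 5c 01 f1) = 0315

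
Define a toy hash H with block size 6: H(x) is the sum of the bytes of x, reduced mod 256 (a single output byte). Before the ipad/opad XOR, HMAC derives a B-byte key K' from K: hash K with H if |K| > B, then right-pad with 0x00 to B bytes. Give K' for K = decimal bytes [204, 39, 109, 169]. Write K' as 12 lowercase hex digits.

Key decimal bytes [204, 39, 109, 169] = cc 27 6d a9 is 4 bytes ≤ B = 6; zero-pad to 6 bytes: K' = cc 27 6d a9 00 00.

cc276da90000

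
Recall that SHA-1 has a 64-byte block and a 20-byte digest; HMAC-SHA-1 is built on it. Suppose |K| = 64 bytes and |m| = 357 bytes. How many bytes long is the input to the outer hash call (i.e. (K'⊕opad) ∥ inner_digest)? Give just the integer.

Key is 64 ≤ 64 bytes, zero-padded: |K'| = 64.
Outer input = (K'⊕opad) ∥ H(inner) → 64 + 20 = 84 bytes.

84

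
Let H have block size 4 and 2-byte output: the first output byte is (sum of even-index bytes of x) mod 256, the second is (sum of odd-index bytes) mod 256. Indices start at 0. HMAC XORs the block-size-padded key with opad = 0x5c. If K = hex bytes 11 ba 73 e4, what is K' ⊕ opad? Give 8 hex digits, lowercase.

4de62fb8

Key hex bytes 11 ba 73 e4 is exactly B = 4 bytes: K' = 11 ba 73 e4.
XOR each byte with 0x5c: 11⊕5c=4d, ba⊕5c=e6, 73⊕5c=2f, e4⊕5c=b8.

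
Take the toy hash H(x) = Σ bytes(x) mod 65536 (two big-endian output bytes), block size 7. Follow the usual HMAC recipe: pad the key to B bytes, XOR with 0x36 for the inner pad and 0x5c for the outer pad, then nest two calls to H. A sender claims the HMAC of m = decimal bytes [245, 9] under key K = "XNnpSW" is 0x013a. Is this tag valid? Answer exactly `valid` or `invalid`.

Key "XNnpSW" = 58 4e 6e 70 53 57 is 6 bytes ≤ B = 7; zero-pad to 7 bytes: K' = 58 4e 6e 70 53 57 00.
K' ⊕ ipad = 6e 78 58 46 65 61 36; K' ⊕ opad = 04 12 32 2c 0f 0b 5c.
Inner hash: sum = 110+120+88+70+101+97+54+245+9 = 894 → 03 7e.
Outer hash (recomputed tag): sum = 4+18+50+44+15+11+92+3+126 = 363 → 01 6b.
Recomputed tag = 016b; claimed = 013a → mismatch.

invalid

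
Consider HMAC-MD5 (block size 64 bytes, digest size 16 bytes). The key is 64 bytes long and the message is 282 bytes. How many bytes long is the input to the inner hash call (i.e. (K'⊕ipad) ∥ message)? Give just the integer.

346

Key is 64 ≤ 64 bytes, zero-padded: |K'| = 64.
Inner input = (K'⊕ipad) ∥ m → 64 + 282 = 346 bytes.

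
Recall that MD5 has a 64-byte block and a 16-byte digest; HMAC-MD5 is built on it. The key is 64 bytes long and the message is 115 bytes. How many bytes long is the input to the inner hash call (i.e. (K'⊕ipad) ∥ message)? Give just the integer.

179

Key is 64 ≤ 64 bytes, zero-padded: |K'| = 64.
Inner input = (K'⊕ipad) ∥ m → 64 + 115 = 179 bytes.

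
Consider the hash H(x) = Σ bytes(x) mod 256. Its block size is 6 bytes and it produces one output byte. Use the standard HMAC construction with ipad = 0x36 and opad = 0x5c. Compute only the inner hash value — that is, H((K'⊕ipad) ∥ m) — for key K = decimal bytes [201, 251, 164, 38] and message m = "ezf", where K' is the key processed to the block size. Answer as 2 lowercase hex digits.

1f

Key decimal bytes [201, 251, 164, 38] = c9 fb a4 26 is 4 bytes ≤ B = 6; zero-pad to 6 bytes: K' = c9 fb a4 26 00 00.
K' ⊕ ipad = ff cd 92 10 36 36.
Inner input = ff cd 92 10 36 36 ∥ 65 7a 66.
Inner hash: sum = 255+205+146+16+54+54+101+122+102 = 1055; mod 256 = 31 → 1f.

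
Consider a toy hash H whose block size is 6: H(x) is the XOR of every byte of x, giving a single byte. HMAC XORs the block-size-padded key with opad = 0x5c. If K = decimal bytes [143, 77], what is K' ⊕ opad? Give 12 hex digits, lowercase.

Key decimal bytes [143, 77] = 8f 4d is 2 bytes ≤ B = 6; zero-pad to 6 bytes: K' = 8f 4d 00 00 00 00.
XOR each byte with 0x5c: 8f⊕5c=d3, 4d⊕5c=11, 00⊕5c=5c, 00⊕5c=5c, 00⊕5c=5c, 00⊕5c=5c.

d3115c5c5c5c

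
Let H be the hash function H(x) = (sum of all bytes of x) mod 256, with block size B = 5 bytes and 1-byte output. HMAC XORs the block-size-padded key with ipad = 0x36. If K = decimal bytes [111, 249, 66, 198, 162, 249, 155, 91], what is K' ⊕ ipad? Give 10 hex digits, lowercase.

3736363636

Key decimal bytes [111, 249, 66, 198, 162, 249, 155, 91] = 6f f9 42 c6 a2 f9 9b 5b is 8 bytes > B = 5, so hash it first: H(key) = 01, then zero-pad to 5 bytes: K' = 01 00 00 00 00.
XOR each byte with 0x36: 01⊕36=37, 00⊕36=36, 00⊕36=36, 00⊕36=36, 00⊕36=36.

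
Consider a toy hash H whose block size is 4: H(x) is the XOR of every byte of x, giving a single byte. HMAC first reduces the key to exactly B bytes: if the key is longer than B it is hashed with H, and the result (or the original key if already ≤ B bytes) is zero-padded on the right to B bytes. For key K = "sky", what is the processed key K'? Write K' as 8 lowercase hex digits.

Key "sky" = 73 6b 79 is 3 bytes ≤ B = 4; zero-pad to 4 bytes: K' = 73 6b 79 00.

736b7900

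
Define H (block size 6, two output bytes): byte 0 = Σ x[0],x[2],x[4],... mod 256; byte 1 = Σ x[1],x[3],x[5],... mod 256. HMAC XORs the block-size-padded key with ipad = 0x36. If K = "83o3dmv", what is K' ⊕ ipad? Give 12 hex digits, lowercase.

Key "83o3dmv" = 38 33 6f 33 64 6d 76 is 7 bytes > B = 6, so hash it first: H(key) = 81 d3, then zero-pad to 6 bytes: K' = 81 d3 00 00 00 00.
XOR each byte with 0x36: 81⊕36=b7, d3⊕36=e5, 00⊕36=36, 00⊕36=36, 00⊕36=36, 00⊕36=36.

b7e536363636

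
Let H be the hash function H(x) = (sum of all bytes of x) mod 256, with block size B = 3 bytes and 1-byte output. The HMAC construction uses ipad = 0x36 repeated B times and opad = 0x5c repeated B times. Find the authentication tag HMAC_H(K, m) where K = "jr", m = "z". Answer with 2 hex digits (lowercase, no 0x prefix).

Key "jr" = 6a 72 is 2 bytes ≤ B = 3; zero-pad to 3 bytes: K' = 6a 72 00.
K' ⊕ ipad = 5c 44 36.  K' ⊕ opad = 36 2e 5c.
Inner input = (K'⊕ipad) ∥ m = 5c 44 36 ∥ 7a.
Inner hash: sum = 92+68+54+122 = 336; mod 256 = 80 → 50.
Outer input = (K'⊕opad) ∥ inner = 36 2e 5c ∥ 50.
Outer hash (tag): sum = 54+46+92+80 = 272; mod 256 = 16 → 10.

10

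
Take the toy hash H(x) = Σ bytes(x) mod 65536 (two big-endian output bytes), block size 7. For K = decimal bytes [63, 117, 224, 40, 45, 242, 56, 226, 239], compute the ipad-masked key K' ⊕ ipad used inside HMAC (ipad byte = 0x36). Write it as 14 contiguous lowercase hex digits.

Key decimal bytes [63, 117, 224, 40, 45, 242, 56, 226, 239] = 3f 75 e0 28 2d f2 38 e2 ef is 9 bytes > B = 7, so hash it first: H(key) = 04 e4, then zero-pad to 7 bytes: K' = 04 e4 00 00 00 00 00.
XOR each byte with 0x36: 04⊕36=32, e4⊕36=d2, 00⊕36=36, 00⊕36=36, 00⊕36=36, 00⊕36=36, 00⊕36=36.

32d23636363636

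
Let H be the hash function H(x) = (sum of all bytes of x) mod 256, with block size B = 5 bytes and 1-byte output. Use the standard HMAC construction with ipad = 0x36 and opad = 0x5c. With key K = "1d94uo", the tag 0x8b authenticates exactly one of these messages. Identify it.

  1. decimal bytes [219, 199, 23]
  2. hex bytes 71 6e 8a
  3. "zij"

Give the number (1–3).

Key "1d94uo" = 31 64 39 34 75 6f is 6 bytes > B = 5, so hash it first: H(key) = e6, then zero-pad to 5 bytes: K' = e6 00 00 00 00.
K' ⊕ ipad = d0 36 36 36 36; K' ⊕ opad = ba 5c 5c 5c 5c.
m1: inner = H(d0 36 36 36 36 db c7 17) = 61; tag = H(ba 5c 5c 5c 5c 61) = 8b ← matches
m2: inner = H(d0 36 36 36 36 71 6e 8a) = 11; tag = H(ba 5c 5c 5c 5c 11) = 3b
m3: inner = H(d0 36 36 36 36 7a 69 6a) = f5; tag = H(ba 5c 5c 5c 5c f5) = 1f

1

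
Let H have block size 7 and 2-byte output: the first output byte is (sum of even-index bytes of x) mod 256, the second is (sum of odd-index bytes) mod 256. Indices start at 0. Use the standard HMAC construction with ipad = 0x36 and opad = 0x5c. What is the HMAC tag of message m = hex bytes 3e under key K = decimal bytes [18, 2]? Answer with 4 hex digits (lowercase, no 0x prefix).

40dc

Key decimal bytes [18, 2] = 12 02 is 2 bytes ≤ B = 7; zero-pad to 7 bytes: K' = 12 02 00 00 00 00 00.
K' ⊕ ipad = 24 34 36 36 36 36 36.  K' ⊕ opad = 4e 5e 5c 5c 5c 5c 5c.
Inner input = (K'⊕ipad) ∥ m = 24 34 36 36 36 36 36 ∥ 3e.
Inner hash: even-index sum = 198 mod 256 = 198; odd-index sum = 222 mod 256 = 222 → c6 de.
Outer input = (K'⊕opad) ∥ inner = 4e 5e 5c 5c 5c 5c 5c ∥ c6 de.
Outer hash (tag): even-index sum = 576 mod 256 = 64; odd-index sum = 476 mod 256 = 220 → 40 dc.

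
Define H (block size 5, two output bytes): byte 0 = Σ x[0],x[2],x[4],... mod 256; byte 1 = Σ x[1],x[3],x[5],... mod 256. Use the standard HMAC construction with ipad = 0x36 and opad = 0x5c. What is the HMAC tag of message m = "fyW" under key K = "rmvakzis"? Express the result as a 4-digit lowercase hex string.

Key "rmvakzis" = 72 6d 76 61 6b 7a 69 73 is 8 bytes > B = 5, so hash it first: H(key) = bc bb, then zero-pad to 5 bytes: K' = bc bb 00 00 00.
K' ⊕ ipad = 8a 8d 36 36 36.  K' ⊕ opad = e0 e7 5c 5c 5c.
Inner input = (K'⊕ipad) ∥ m = 8a 8d 36 36 36 ∥ 66 79 57.
Inner hash: even-index sum = 367 mod 256 = 111; odd-index sum = 384 mod 256 = 128 → 6f 80.
Outer input = (K'⊕opad) ∥ inner = e0 e7 5c 5c 5c ∥ 6f 80.
Outer hash (tag): even-index sum = 536 mod 256 = 24; odd-index sum = 434 mod 256 = 178 → 18 b2.

18b2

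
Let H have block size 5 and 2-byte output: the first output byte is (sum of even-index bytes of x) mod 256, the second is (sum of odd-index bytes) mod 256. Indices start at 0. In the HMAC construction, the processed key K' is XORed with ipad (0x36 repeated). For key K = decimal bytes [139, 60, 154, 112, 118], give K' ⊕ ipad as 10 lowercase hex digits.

Key decimal bytes [139, 60, 154, 112, 118] = 8b 3c 9a 70 76 is exactly B = 5 bytes: K' = 8b 3c 9a 70 76.
XOR each byte with 0x36: 8b⊕36=bd, 3c⊕36=0a, 9a⊕36=ac, 70⊕36=46, 76⊕36=40.

bd0aac4640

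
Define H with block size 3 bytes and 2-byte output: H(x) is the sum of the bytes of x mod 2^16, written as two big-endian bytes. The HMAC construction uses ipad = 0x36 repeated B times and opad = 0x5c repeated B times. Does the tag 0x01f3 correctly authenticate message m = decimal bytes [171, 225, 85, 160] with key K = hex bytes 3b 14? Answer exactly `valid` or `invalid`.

Key hex bytes 3b 14 is 2 bytes ≤ B = 3; zero-pad to 3 bytes: K' = 3b 14 00.
K' ⊕ ipad = 0d 22 36; K' ⊕ opad = 67 48 5c.
Inner hash: sum = 13+34+54+171+225+85+160 = 742 → 02 e6.
Outer hash (recomputed tag): sum = 103+72+92+2+230 = 499 → 01 f3.
Recomputed tag = 01f3; claimed = 01f3 → match.

valid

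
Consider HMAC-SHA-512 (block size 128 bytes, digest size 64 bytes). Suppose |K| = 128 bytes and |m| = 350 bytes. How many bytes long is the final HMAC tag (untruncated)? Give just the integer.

64

The tag is one SHA-512 digest: 64 bytes.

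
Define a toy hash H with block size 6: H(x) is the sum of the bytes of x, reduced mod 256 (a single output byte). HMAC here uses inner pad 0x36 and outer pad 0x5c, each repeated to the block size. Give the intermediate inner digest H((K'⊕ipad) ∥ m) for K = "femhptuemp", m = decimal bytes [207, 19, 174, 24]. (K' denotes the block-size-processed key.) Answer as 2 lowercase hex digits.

Key "femhptuemp" = 66 65 6d 68 70 74 75 65 6d 70 is 10 bytes > B = 6, so hash it first: H(key) = 3b, then zero-pad to 6 bytes: K' = 3b 00 00 00 00 00.
K' ⊕ ipad = 0d 36 36 36 36 36.
Inner input = 0d 36 36 36 36 36 ∥ cf 13 ae 18.
Inner hash: sum = 13+54+54+54+54+54+207+19+174+24 = 707; mod 256 = 195 → c3.

c3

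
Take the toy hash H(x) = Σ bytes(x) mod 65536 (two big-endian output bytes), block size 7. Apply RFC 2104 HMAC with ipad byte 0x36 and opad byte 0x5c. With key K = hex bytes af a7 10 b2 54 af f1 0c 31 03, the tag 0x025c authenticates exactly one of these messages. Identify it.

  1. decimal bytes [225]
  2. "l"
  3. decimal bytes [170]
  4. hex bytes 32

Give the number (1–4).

2

Key hex bytes af a7 10 b2 54 af f1 0c 31 03 is 10 bytes > B = 7, so hash it first: H(key) = 04 4c, then zero-pad to 7 bytes: K' = 04 4c 00 00 00 00 00.
K' ⊕ ipad = 32 7a 36 36 36 36 36; K' ⊕ opad = 58 10 5c 5c 5c 5c 5c.
m1: inner = H(32 7a 36 36 36 36 36 e1) = 02 9b; tag = H(58 10 5c 5c 5c 5c 5c 02 9b) = 02d1
m2: inner = H(32 7a 36 36 36 36 36 6c) = 02 26; tag = H(58 10 5c 5c 5c 5c 5c 02 26) = 025c ← matches
m3: inner = H(32 7a 36 36 36 36 36 aa) = 02 64; tag = H(58 10 5c 5c 5c 5c 5c 02 64) = 029a
m4: inner = H(32 7a 36 36 36 36 36 32) = 01 ec; tag = H(58 10 5c 5c 5c 5c 5c 01 ec) = 0321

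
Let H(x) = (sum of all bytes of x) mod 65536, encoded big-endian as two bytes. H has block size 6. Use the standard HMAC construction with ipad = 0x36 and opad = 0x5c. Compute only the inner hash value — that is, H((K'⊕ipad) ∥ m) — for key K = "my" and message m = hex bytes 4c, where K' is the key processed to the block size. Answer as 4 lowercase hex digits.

01ce

Key "my" = 6d 79 is 2 bytes ≤ B = 6; zero-pad to 6 bytes: K' = 6d 79 00 00 00 00.
K' ⊕ ipad = 5b 4f 36 36 36 36.
Inner input = 5b 4f 36 36 36 36 ∥ 4c.
Inner hash: sum = 91+79+54+54+54+54+76 = 462 → 01 ce.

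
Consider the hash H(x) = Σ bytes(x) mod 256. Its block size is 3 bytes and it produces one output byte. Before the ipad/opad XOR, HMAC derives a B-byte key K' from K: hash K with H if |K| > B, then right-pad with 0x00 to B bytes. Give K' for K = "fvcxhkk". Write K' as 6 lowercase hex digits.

f50000

|K| = 7 > B = 3, so first hash the key.
H(K): sum = 102+118+99+120+104+107+107 = 757; mod 256 = 245 → f5.
Zero-pad H(K) = f5 to 3 bytes: K' = f5 00 00.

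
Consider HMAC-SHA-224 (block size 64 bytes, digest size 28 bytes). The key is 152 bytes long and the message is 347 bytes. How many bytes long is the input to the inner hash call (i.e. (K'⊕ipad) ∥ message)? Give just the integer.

411

Key is 152 > 64 bytes, so it is hashed to 28 bytes then zero-padded to 64: |K'| = 64.
Inner input = (K'⊕ipad) ∥ m → 64 + 347 = 411 bytes.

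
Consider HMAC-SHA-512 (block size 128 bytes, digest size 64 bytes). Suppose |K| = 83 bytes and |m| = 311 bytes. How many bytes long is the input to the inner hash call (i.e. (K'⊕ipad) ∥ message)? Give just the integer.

439

Key is 83 ≤ 128 bytes, zero-padded: |K'| = 128.
Inner input = (K'⊕ipad) ∥ m → 128 + 311 = 439 bytes.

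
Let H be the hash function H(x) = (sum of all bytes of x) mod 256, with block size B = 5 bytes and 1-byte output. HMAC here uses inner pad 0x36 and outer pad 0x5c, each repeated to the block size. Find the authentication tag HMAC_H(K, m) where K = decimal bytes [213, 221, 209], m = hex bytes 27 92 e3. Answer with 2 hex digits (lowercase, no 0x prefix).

0c

Key decimal bytes [213, 221, 209] = d5 dd d1 is 3 bytes ≤ B = 5; zero-pad to 5 bytes: K' = d5 dd d1 00 00.
K' ⊕ ipad = e3 eb e7 36 36.  K' ⊕ opad = 89 81 8d 5c 5c.
Inner input = (K'⊕ipad) ∥ m = e3 eb e7 36 36 ∥ 27 92 e3.
Inner hash: sum = 227+235+231+54+54+39+146+227 = 1213; mod 256 = 189 → bd.
Outer input = (K'⊕opad) ∥ inner = 89 81 8d 5c 5c ∥ bd.
Outer hash (tag): sum = 137+129+141+92+92+189 = 780; mod 256 = 12 → 0c.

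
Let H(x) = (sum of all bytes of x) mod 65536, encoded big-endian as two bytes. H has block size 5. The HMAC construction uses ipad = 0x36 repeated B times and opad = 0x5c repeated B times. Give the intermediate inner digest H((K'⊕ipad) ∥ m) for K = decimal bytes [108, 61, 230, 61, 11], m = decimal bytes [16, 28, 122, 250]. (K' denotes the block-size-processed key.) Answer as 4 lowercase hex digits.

031d

Key decimal bytes [108, 61, 230, 61, 11] = 6c 3d e6 3d 0b is exactly B = 5 bytes: K' = 6c 3d e6 3d 0b.
K' ⊕ ipad = 5a 0b d0 0b 3d.
Inner input = 5a 0b d0 0b 3d ∥ 10 1c 7a fa.
Inner hash: sum = 90+11+208+11+61+16+28+122+250 = 797 → 03 1d.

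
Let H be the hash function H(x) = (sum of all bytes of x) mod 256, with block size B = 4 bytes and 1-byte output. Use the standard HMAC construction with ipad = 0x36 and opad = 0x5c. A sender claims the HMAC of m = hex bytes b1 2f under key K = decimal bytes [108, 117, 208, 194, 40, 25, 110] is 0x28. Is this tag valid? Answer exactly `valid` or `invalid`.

Key decimal bytes [108, 117, 208, 194, 40, 25, 110] = 6c 75 d0 c2 28 19 6e is 7 bytes > B = 4, so hash it first: H(key) = 22, then zero-pad to 4 bytes: K' = 22 00 00 00.
K' ⊕ ipad = 14 36 36 36; K' ⊕ opad = 7e 5c 5c 5c.
Inner hash: sum = 20+54+54+54+177+47 = 406; mod 256 = 150 → 96.
Outer hash (recomputed tag): sum = 126+92+92+92+150 = 552; mod 256 = 40 → 28.
Recomputed tag = 28; claimed = 28 → match.

valid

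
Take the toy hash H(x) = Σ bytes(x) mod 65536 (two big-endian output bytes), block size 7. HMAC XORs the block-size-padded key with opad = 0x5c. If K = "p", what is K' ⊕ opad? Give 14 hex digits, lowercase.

Key "p" = 70 is 1 byte ≤ B = 7; zero-pad to 7 bytes: K' = 70 00 00 00 00 00 00.
XOR each byte with 0x5c: 70⊕5c=2c, 00⊕5c=5c, 00⊕5c=5c, 00⊕5c=5c, 00⊕5c=5c, 00⊕5c=5c, 00⊕5c=5c.

2c5c5c5c5c5c5c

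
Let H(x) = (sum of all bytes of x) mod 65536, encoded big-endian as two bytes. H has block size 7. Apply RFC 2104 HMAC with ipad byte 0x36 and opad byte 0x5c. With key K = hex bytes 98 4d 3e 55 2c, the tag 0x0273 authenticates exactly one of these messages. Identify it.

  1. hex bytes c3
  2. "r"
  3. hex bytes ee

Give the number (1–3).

Key hex bytes 98 4d 3e 55 2c is 5 bytes ≤ B = 7; zero-pad to 7 bytes: K' = 98 4d 3e 55 2c 00 00.
K' ⊕ ipad = ae 7b 08 63 1a 36 36; K' ⊕ opad = c4 11 62 09 70 5c 5c.
m1: inner = H(ae 7b 08 63 1a 36 36 c3) = 02 dd; tag = H(c4 11 62 09 70 5c 5c 02 dd) = 0347
m2: inner = H(ae 7b 08 63 1a 36 36 72) = 02 8c; tag = H(c4 11 62 09 70 5c 5c 02 8c) = 02f6
m3: inner = H(ae 7b 08 63 1a 36 36 ee) = 03 08; tag = H(c4 11 62 09 70 5c 5c 03 08) = 0273 ← matches

3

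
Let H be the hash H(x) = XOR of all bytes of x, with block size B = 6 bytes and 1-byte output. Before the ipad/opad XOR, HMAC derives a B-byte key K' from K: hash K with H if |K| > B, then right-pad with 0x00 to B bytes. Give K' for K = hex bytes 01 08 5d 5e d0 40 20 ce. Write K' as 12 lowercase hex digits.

|K| = 8 > B = 6, so first hash the key.
H(K): XOR 01⊕08⊕5d⊕5e⊕d0⊕40⊕20⊕ce = 74.
Zero-pad H(K) = 74 to 6 bytes: K' = 74 00 00 00 00 00.

740000000000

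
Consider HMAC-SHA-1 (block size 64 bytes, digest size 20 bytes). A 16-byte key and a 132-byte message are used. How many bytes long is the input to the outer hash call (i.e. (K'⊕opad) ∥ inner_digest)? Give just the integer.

Key is 16 ≤ 64 bytes, zero-padded: |K'| = 64.
Outer input = (K'⊕opad) ∥ H(inner) → 64 + 20 = 84 bytes.

84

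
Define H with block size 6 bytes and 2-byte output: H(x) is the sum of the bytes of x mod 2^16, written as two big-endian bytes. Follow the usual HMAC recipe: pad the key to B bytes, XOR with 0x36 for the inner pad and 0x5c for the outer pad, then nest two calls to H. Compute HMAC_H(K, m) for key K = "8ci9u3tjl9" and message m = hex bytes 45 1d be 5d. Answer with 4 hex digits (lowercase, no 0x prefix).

02ed

Key "8ci9u3tjl9" = 38 63 69 39 75 33 74 6a 6c 39 is 10 bytes > B = 6, so hash it first: H(key) = 03 68, then zero-pad to 6 bytes: K' = 03 68 00 00 00 00.
K' ⊕ ipad = 35 5e 36 36 36 36.  K' ⊕ opad = 5f 34 5c 5c 5c 5c.
Inner input = (K'⊕ipad) ∥ m = 35 5e 36 36 36 36 ∥ 45 1d be 5d.
Inner hash: sum = 53+94+54+54+54+54+69+29+190+93 = 744 → 02 e8.
Outer input = (K'⊕opad) ∥ inner = 5f 34 5c 5c 5c 5c ∥ 02 e8.
Outer hash (tag): sum = 95+52+92+92+92+92+2+232 = 749 → 02 ed.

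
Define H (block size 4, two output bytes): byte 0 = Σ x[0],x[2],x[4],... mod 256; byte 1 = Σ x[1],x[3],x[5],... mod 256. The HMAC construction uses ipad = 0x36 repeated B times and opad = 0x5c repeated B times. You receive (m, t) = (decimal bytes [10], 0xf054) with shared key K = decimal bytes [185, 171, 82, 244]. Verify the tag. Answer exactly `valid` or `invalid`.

invalid

Key decimal bytes [185, 171, 82, 244] = b9 ab 52 f4 is exactly B = 4 bytes: K' = b9 ab 52 f4.
K' ⊕ ipad = 8f 9d 64 c2; K' ⊕ opad = e5 f7 0e a8.
Inner hash: even-index sum = 253 mod 256 = 253; odd-index sum = 351 mod 256 = 95 → fd 5f.
Outer hash (recomputed tag): even-index sum = 496 mod 256 = 240; odd-index sum = 510 mod 256 = 254 → f0 fe.
Recomputed tag = f0fe; claimed = f054 → mismatch.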